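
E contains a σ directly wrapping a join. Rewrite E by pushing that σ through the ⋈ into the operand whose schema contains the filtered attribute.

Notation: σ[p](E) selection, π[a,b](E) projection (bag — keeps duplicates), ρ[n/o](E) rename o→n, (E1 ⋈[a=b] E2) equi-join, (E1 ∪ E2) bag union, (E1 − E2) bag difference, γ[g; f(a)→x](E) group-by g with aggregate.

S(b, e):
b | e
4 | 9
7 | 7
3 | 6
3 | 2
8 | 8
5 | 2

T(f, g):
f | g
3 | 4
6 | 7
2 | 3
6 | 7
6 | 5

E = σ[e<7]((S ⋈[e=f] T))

σ filters on e, owned by the left side.
E' = (σ[e<7](S) ⋈[e=f] T)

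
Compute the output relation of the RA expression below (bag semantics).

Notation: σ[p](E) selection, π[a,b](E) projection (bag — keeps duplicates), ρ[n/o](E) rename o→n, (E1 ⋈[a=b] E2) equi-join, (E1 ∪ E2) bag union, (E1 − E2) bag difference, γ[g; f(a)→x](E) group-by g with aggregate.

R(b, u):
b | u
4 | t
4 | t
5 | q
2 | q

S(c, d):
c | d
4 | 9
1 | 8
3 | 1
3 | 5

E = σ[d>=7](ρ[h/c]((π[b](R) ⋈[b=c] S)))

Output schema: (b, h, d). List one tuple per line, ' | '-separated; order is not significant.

Subexpression sizes:
  R → 4
  π[b](R) → 4
  S → 4
  (π[b](R) ⋈[b=c] S) → 2
  ρ[h/c]((π[b](R) ⋈[b=c] S)) → 2
  σ[d>=7](ρ[h/c]((π[b](R) ⋈[b=c] S))) → 2

== RESULT ==
b | h | d
4 | 4 | 9
4 | 4 | 9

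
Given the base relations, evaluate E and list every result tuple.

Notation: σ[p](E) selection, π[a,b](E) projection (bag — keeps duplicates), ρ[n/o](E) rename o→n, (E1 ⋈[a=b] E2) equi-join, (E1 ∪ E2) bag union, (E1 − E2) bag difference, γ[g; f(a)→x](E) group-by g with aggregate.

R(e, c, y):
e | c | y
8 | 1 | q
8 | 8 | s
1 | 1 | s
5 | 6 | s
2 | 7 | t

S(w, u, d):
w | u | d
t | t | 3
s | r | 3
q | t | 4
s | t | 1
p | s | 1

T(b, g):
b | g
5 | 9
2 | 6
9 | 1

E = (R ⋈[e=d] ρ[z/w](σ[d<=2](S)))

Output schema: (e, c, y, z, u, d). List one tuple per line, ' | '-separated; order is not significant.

Stepwise |·|:
  R → 5
  S → 5
  σ[d<=2](S) → 2
  ρ[z/w](σ[d<=2](S)) → 2
  (R ⋈[e=d] ρ[z/w](σ[d<=2](S))) → 2

== RESULT ==
e | c | y | z | u | d
1 | 1 | s | p | s | 1
1 | 1 | s | s | t | 1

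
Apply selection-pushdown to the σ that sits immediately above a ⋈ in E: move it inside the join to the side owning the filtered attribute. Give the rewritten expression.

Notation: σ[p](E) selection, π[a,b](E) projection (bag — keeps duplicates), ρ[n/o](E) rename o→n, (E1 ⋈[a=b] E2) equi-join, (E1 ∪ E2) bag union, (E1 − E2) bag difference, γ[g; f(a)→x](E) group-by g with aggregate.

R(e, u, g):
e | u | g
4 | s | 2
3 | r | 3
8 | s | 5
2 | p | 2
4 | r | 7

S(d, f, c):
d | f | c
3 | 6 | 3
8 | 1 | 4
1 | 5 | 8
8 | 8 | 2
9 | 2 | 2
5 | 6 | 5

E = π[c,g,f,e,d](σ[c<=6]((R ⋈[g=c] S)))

σ filters on c, owned by the right side.
E' = π[c,g,f,e,d]((R ⋈[g=c] σ[c<=6](S)))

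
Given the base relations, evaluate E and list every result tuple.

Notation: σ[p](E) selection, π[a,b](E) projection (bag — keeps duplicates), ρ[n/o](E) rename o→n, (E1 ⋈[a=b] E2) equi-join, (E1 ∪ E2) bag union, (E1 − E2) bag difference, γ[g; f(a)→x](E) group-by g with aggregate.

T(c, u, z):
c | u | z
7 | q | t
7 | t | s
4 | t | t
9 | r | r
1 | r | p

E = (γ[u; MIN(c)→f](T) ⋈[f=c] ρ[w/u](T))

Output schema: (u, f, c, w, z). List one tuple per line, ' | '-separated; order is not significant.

Row counts bottom-up:
  T → 5
  γ[u; MIN(c)→f](T) → 3
  T → 5
  ρ[w/u](T) → 5
  (γ[u; MIN(c)→f](T) ⋈[f=c] ρ[w/u](T)) → 4

== RESULT ==
u | f | c | w | z
q | 7 | 7 | q | t
q | 7 | 7 | t | s
r | 1 | 1 | r | p
t | 4 | 4 | t | t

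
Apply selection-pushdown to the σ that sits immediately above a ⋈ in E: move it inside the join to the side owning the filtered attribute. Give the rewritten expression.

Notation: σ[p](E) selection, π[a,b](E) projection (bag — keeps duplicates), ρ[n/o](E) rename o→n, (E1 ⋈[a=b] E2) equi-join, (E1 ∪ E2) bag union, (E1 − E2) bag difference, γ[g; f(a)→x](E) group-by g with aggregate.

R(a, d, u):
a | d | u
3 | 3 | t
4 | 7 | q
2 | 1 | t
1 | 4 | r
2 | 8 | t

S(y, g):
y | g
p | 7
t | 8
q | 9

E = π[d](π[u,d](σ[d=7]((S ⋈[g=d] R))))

σ filters on d, owned by the right side.
E' = π[d](π[u,d]((S ⋈[g=d] σ[d=7](R))))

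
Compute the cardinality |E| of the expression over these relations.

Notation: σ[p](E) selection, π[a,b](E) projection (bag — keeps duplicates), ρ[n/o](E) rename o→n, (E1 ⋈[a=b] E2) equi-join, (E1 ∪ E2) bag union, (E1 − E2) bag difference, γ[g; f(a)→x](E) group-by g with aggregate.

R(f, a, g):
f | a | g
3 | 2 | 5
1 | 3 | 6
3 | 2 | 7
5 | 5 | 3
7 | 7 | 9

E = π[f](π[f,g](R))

Subexpression sizes:
  R → 5
  π[f,g](R) → 5
  π[f](π[f,g](R)) → 5

|E| = 5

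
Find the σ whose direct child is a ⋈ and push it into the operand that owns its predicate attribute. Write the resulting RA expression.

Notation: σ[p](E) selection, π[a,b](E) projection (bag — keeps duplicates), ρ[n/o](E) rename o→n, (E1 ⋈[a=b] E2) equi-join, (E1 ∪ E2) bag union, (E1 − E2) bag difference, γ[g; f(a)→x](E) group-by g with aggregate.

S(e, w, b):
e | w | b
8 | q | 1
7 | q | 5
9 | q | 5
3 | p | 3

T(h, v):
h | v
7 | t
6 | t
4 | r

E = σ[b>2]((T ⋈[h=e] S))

σ filters on b, owned by the right side.
E' = (T ⋈[h=e] σ[b>2](S))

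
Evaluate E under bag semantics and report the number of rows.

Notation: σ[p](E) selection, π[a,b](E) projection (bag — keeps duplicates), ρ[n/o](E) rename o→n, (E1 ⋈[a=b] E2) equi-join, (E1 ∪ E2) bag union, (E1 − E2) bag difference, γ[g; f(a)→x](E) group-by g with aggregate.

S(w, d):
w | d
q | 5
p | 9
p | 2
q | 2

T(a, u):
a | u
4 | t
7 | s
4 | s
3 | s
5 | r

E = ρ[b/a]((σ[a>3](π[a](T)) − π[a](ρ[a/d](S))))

Row counts bottom-up:
  T → 5
  π[a](T) → 5
  σ[a>3](π[a](T)) → 4
  S → 4
  ρ[a/d](S) → 4
  π[a](ρ[a/d](S)) → 4
  (σ[a>3](π[a](T)) − π[a](ρ[a/d](S))) → 3
  ρ[b/a]((σ[a>3](π[a](T)) − π[a](ρ[a/d](S)))) → 3

|E| = 3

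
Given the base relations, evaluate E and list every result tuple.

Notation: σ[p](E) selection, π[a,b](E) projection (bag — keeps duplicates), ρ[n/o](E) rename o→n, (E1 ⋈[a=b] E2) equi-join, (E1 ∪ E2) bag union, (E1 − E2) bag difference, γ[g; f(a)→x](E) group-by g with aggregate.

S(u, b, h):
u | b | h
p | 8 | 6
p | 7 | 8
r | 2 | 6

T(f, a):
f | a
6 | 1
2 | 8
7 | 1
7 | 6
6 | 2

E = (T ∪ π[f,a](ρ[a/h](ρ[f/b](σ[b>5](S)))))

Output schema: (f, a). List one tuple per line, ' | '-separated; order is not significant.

Stepwise |·|:
  T → 5
  S → 3
  σ[b>5](S) → 2
  ρ[f/b](σ[b>5](S)) → 2
  ρ[a/h](ρ[f/b](σ[b>5](S))) → 2
  π[f,a](ρ[a/h](ρ[f/b](σ[b>5](S)))) → 2
  (T ∪ π[f,a](ρ[a/h](ρ[f/b](σ[b>5](S))))) → 7

== RESULT ==
f | a
2 | 8
6 | 1
6 | 2
7 | 1
7 | 6
7 | 8
8 | 6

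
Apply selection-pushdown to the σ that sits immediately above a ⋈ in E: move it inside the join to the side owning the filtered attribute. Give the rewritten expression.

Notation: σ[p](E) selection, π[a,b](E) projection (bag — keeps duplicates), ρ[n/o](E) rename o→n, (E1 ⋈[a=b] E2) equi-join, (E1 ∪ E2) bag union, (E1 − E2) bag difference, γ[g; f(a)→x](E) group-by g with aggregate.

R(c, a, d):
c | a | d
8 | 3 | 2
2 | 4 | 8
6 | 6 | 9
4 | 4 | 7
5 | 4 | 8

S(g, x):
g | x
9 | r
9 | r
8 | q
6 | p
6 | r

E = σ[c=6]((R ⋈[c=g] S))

σ filters on c, owned by the left side.
E' = (σ[c=6](R) ⋈[c=g] S)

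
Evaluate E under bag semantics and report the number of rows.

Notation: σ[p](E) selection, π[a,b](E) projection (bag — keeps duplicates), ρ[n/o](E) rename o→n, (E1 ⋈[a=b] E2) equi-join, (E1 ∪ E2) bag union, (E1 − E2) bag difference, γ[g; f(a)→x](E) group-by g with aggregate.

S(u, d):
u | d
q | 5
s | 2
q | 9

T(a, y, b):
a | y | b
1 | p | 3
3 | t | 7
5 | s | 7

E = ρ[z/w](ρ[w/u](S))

Per-node cardinality:
  S → 3
  ρ[w/u](S) → 3
  ρ[z/w](ρ[w/u](S)) → 3

|E| = 3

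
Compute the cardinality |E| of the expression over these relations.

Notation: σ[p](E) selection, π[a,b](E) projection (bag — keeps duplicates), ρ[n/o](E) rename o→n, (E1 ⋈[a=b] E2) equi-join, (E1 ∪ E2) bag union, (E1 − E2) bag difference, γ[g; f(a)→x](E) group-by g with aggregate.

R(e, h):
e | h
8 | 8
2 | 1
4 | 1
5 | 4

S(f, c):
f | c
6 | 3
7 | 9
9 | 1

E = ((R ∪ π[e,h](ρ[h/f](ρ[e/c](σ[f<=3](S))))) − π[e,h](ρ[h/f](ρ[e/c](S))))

Stepwise |·|:
  R → 4
  S → 3
  σ[f<=3](S) → 0
  ρ[e/c](σ[f<=3](S)) → 0
  ρ[h/f](ρ[e/c](σ[f<=3](S))) → 0
  π[e,h](ρ[h/f](ρ[e/c](σ[f<=3](S)))) → 0
  (R ∪ π[e,h](ρ[h/f](ρ[e/c](σ[f<=3](S))))) → 4
  S → 3
  ρ[e/c](S) → 3
  ρ[h/f](ρ[e/c](S)) → 3
  π[e,h](ρ[h/f](ρ[e/c](S))) → 3
  ((R ∪ π[e,h](ρ[h/f](ρ[e/c](σ[f<=3](S))))) − π[e,h](ρ[h/f](ρ[e/c](S)))) → 4

|E| = 4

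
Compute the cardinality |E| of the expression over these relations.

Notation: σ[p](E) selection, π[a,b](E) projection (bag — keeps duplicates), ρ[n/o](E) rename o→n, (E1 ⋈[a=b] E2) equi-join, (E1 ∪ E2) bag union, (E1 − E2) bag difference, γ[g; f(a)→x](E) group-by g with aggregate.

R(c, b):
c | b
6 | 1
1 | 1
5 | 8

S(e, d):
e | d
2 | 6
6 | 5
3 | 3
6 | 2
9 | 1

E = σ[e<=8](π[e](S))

Stepwise |·|:
  S → 5
  π[e](S) → 5
  σ[e<=8](π[e](S)) → 4

|E| = 4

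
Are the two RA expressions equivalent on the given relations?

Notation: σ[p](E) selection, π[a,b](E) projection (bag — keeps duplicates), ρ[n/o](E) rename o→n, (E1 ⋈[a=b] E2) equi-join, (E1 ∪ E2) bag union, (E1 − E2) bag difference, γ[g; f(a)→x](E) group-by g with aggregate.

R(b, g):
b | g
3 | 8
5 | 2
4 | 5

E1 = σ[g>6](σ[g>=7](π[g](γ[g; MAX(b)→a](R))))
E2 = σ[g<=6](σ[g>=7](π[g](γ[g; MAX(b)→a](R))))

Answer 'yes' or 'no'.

E1 stepwise |·|:
  R → 3
  γ[g; MAX(b)→a](R) → 3
  π[g](γ[g; MAX(b)→a](R)) → 3
  σ[g>=7](π[g](γ[g; MAX(b)→a](R))) → 1
  σ[g>6](σ[g>=7](π[g](γ[g; MAX(b)→a](R)))) → 1
E2 stepwise |·|:
  R → 3
  γ[g; MAX(b)→a](R) → 3
  π[g](γ[g; MAX(b)→a](R)) → 3
  σ[g>=7](π[g](γ[g; MAX(b)→a](R))) → 1
  σ[g<=6](σ[g>=7](π[g](γ[g; MAX(b)→a](R)))) → 0

E1 result:
g
8
E2 result:
g
(0 rows)
Witness: (8,) appears 1× in E1 but 0× in E2.

no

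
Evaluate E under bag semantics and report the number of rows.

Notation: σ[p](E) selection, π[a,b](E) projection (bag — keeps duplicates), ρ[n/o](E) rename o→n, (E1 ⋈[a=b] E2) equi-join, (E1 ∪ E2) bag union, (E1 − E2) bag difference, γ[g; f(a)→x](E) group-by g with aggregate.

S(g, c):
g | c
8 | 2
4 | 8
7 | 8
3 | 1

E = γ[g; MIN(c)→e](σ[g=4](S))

Stepwise |·|:
  S → 4
  σ[g=4](S) → 1
  γ[g; MIN(c)→e](σ[g=4](S)) → 1

|E| = 1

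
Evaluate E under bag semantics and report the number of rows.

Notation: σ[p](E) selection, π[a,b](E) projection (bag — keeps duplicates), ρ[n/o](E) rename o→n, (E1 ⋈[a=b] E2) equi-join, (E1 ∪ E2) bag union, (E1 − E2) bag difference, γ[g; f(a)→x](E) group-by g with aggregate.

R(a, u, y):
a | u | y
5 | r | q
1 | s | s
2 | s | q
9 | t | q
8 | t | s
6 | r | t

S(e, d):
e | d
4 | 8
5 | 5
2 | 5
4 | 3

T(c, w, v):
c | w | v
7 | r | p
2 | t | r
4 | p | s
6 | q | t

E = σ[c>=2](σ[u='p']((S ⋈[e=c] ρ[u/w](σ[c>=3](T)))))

Stepwise |·|:
  S → 4
  T → 4
  σ[c>=3](T) → 3
  ρ[u/w](σ[c>=3](T)) → 3
  (S ⋈[e=c] ρ[u/w](σ[c>=3](T))) → 2
  σ[u='p']((S ⋈[e=c] ρ[u/w](σ[c>=3](T)))) → 2
  σ[c>=2](σ[u='p']((S ⋈[e=c] ρ[u/w](σ[c>=3](T))))) → 2

|E| = 2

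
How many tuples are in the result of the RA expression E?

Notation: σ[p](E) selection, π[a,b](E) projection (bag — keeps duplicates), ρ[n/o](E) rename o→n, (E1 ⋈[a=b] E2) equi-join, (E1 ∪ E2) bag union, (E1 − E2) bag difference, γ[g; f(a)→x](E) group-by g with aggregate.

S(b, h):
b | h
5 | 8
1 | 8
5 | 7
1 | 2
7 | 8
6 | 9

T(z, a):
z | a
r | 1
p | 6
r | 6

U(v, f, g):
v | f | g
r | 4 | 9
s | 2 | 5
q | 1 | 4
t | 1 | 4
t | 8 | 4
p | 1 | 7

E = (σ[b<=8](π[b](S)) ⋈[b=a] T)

Row counts bottom-up:
  S → 6
  π[b](S) → 6
  σ[b<=8](π[b](S)) → 6
  T → 3
  (σ[b<=8](π[b](S)) ⋈[b=a] T) → 4

|E| = 4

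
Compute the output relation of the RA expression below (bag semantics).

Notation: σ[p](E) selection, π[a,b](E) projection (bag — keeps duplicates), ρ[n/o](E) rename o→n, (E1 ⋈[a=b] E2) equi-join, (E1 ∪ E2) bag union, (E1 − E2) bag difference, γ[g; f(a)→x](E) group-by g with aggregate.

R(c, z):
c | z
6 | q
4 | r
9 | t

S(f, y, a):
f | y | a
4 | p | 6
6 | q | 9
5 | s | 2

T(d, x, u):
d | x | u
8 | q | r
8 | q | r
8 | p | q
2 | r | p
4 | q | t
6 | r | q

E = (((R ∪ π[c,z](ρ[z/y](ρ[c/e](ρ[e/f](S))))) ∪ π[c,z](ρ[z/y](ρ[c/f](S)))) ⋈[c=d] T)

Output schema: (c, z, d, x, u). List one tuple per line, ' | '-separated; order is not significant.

Row counts bottom-up:
  R → 3
  S → 3
  ρ[e/f](S) → 3
  ρ[c/e](ρ[e/f](S)) → 3
  ρ[z/y](ρ[c/e](ρ[e/f](S))) → 3
  π[c,z](ρ[z/y](ρ[c/e](ρ[e/f](S)))) → 3
  (R ∪ π[c,z](ρ[z/y](ρ[c/e](ρ[e/f](S))))) → 6
  S → 3
  ρ[c/f](S) → 3
  ρ[z/y](ρ[c/f](S)) → 3
  π[c,z](ρ[z/y](ρ[c/f](S))) → 3
  ((R ∪ π[c,z](ρ[z/y](ρ[c/e](ρ[e/f](S))))) ∪ π[c,z](ρ[z/y](ρ[c/f](S)))) → 9
  T → 6
  (((R ∪ π[c,z](ρ[z/y](ρ[c/e](ρ[e/f](S))))) ∪ π[c,z](ρ[z/y](ρ[c/f](S)))) ⋈[c=d] T) → 6

== RESULT ==
c | z | d | x | u
4 | p | 4 | q | t
4 | p | 4 | q | t
4 | r | 4 | q | t
6 | q | 6 | r | q
6 | q | 6 | r | q
6 | q | 6 | r | q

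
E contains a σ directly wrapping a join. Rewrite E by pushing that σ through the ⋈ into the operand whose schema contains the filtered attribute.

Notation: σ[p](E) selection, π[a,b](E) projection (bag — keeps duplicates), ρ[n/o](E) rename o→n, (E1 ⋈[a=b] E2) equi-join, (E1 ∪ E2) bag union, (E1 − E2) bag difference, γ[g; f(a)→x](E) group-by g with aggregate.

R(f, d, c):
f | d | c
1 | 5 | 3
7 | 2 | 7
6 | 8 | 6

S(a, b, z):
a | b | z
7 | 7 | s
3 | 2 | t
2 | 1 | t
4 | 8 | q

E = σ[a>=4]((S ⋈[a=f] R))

σ filters on a, owned by the left side.
E' = (σ[a>=4](S) ⋈[a=f] R)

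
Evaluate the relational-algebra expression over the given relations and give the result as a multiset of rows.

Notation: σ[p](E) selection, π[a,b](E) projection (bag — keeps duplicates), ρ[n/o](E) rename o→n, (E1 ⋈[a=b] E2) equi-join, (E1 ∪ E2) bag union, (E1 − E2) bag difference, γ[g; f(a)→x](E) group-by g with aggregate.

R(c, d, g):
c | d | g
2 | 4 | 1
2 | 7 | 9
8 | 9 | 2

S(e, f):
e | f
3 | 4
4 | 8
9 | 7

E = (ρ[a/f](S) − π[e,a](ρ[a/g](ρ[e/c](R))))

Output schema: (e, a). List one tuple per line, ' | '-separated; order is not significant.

Per-node cardinality:
  S → 3
  ρ[a/f](S) → 3
  R → 3
  ρ[e/c](R) → 3
  ρ[a/g](ρ[e/c](R)) → 3
  π[e,a](ρ[a/g](ρ[e/c](R))) → 3
  (ρ[a/f](S) − π[e,a](ρ[a/g](ρ[e/c](R)))) → 3

== RESULT ==
e | a
3 | 4
4 | 8
9 | 7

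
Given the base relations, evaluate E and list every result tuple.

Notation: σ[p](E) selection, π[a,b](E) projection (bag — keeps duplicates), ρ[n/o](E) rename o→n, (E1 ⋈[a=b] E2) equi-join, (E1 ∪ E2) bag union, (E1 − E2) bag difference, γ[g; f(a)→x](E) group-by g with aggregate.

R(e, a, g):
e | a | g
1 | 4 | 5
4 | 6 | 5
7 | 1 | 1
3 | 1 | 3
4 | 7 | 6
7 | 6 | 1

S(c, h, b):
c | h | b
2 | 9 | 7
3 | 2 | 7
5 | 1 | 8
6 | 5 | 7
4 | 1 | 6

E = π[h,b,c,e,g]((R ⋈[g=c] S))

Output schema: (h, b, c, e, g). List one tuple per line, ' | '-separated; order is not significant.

Per-node cardinality:
  R → 6
  S → 5
  (R ⋈[g=c] S) → 4
  π[h,b,c,e,g]((R ⋈[g=c] S)) → 4

== RESULT ==
h | b | c | e | g
1 | 8 | 5 | 1 | 5
1 | 8 | 5 | 4 | 5
2 | 7 | 3 | 3 | 3
5 | 7 | 6 | 4 | 6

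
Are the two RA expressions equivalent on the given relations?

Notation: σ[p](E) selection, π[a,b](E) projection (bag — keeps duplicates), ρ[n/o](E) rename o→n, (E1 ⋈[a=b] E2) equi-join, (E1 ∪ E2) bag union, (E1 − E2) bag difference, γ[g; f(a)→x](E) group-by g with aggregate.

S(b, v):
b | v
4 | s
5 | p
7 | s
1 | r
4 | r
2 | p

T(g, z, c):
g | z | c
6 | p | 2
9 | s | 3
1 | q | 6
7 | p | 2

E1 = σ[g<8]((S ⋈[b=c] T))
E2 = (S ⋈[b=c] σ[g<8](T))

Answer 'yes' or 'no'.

E1 stepwise |·|:
  S → 6
  T → 4
  (S ⋈[b=c] T) → 2
  σ[g<8]((S ⋈[b=c] T)) → 2
E2 stepwise |·|:
  S → 6
  T → 4
  σ[g<8](T) → 3
  (S ⋈[b=c] σ[g<8](T)) → 2

E1 and E2 produce the same multiset:
b | v | g | z | c
2 | p | 6 | p | 2
2 | p | 7 | p | 2

yes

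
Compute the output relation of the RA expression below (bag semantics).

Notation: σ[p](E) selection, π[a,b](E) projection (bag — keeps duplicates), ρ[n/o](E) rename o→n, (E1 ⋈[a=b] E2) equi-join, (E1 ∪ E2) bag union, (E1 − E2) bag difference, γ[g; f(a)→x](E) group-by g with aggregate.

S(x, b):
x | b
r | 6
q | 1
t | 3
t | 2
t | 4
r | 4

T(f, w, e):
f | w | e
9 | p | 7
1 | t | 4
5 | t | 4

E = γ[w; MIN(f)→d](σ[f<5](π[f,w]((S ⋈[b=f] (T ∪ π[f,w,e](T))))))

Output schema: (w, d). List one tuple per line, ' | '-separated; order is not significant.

Row counts bottom-up:
  S → 6
  T → 3
  T → 3
  π[f,w,e](T) → 3
  (T ∪ π[f,w,e](T)) → 6
  (S ⋈[b=f] (T ∪ π[f,w,e](T))) → 2
  π[f,w]((S ⋈[b=f] (T ∪ π[f,w,e](T)))) → 2
  σ[f<5](π[f,w]((S ⋈[b=f] (T ∪ π[f,w,e](T))))) → 2
  γ[w; MIN(f)→d](σ[f<5](π[f,w]((S ⋈[b=f] (T ∪ π[f,w,e](T)))))) → 1

== RESULT ==
w | d
t | 1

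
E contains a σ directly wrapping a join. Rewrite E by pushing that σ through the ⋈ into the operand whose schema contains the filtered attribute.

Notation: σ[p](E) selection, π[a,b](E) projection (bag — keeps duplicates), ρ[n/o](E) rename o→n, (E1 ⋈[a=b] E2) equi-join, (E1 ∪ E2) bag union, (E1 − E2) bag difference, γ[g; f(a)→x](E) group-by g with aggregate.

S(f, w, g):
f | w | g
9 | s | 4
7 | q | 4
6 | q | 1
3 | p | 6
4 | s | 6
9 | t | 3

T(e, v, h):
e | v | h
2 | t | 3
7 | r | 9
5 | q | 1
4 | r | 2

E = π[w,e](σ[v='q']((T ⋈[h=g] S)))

σ filters on v, owned by the left side.
E' = π[w,e]((σ[v='q'](T) ⋈[h=g] S))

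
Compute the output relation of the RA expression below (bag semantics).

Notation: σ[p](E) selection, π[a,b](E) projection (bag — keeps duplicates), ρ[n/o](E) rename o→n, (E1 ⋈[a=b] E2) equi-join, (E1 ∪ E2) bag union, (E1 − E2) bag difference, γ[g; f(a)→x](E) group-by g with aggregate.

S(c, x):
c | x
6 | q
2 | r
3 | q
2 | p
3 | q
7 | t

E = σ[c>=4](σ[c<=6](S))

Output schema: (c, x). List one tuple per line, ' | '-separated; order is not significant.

Subexpression sizes:
  S → 6
  σ[c<=6](S) → 5
  σ[c>=4](σ[c<=6](S)) → 1

== RESULT ==
c | x
6 | q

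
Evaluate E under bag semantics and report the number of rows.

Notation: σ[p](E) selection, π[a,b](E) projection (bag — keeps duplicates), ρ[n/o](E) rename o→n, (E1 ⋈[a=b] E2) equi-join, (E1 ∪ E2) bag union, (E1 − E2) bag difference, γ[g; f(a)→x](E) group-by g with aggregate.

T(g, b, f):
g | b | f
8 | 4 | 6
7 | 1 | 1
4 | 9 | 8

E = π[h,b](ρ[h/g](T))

Stepwise |·|:
  T → 3
  ρ[h/g](T) → 3
  π[h,b](ρ[h/g](T)) → 3

|E| = 3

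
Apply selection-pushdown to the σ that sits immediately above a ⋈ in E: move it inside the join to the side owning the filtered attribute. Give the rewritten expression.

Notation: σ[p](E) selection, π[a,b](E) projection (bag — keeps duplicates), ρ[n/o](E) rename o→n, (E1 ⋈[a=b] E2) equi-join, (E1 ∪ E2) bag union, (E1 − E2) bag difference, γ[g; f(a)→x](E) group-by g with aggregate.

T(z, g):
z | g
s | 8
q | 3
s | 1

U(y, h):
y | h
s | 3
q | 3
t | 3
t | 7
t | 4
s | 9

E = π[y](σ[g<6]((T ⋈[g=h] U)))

σ filters on g, owned by the left side.
E' = π[y]((σ[g<6](T) ⋈[g=h] U))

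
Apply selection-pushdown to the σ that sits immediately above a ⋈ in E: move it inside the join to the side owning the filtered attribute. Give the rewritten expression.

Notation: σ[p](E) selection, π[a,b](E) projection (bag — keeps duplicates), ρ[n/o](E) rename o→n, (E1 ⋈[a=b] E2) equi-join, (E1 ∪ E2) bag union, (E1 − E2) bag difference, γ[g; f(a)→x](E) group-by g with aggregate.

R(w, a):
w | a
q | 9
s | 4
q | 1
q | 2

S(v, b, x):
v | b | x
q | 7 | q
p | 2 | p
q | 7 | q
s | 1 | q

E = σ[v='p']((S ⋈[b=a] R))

σ filters on v, owned by the left side.
E' = (σ[v='p'](S) ⋈[b=a] R)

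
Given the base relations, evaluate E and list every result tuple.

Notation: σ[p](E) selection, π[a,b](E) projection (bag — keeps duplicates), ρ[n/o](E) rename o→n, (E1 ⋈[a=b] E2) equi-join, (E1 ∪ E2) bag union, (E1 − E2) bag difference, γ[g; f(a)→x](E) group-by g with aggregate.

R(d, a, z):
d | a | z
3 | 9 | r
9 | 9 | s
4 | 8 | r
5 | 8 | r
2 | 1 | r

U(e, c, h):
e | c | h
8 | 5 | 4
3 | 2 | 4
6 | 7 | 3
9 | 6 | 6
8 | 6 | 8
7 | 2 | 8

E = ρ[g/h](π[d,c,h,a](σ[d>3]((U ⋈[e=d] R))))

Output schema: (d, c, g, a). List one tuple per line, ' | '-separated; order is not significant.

Stepwise |·|:
  U → 6
  R → 5
  (U ⋈[e=d] R) → 2
  σ[d>3]((U ⋈[e=d] R)) → 1
  π[d,c,h,a](σ[d>3]((U ⋈[e=d] R))) → 1
  ρ[g/h](π[d,c,h,a](σ[d>3]((U ⋈[e=d] R)))) → 1

== RESULT ==
d | c | g | a
9 | 6 | 6 | 9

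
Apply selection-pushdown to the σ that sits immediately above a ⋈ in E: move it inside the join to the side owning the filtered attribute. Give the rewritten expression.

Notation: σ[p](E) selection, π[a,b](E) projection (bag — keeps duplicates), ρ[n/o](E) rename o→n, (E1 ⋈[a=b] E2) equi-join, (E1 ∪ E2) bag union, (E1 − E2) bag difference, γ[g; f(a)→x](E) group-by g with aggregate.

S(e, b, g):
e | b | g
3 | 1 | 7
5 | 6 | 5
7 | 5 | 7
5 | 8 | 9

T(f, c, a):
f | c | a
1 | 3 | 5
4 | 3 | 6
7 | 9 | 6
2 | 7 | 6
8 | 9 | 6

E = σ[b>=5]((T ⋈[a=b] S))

σ filters on b, owned by the right side.
E' = (T ⋈[a=b] σ[b>=5](S))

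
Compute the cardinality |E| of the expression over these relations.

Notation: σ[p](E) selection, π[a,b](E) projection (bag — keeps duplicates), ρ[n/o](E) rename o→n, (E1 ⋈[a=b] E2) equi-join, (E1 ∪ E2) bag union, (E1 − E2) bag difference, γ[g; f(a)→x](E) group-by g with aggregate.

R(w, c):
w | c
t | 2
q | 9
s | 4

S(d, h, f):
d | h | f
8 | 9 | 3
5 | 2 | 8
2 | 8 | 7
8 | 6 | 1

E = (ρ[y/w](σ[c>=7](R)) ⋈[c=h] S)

Subexpression sizes:
  R → 3
  σ[c>=7](R) → 1
  ρ[y/w](σ[c>=7](R)) → 1
  S → 4
  (ρ[y/w](σ[c>=7](R)) ⋈[c=h] S) → 1

|E| = 1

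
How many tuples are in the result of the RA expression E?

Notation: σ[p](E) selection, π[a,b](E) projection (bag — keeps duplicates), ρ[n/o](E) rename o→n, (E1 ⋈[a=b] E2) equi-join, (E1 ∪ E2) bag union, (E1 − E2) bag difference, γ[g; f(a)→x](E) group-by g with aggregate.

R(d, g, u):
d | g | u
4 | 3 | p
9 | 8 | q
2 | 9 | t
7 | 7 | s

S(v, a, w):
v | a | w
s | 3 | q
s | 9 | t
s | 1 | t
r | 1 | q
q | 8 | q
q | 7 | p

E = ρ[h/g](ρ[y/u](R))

Subexpression sizes:
  R → 4
  ρ[y/u](R) → 4
  ρ[h/g](ρ[y/u](R)) → 4

|E| = 4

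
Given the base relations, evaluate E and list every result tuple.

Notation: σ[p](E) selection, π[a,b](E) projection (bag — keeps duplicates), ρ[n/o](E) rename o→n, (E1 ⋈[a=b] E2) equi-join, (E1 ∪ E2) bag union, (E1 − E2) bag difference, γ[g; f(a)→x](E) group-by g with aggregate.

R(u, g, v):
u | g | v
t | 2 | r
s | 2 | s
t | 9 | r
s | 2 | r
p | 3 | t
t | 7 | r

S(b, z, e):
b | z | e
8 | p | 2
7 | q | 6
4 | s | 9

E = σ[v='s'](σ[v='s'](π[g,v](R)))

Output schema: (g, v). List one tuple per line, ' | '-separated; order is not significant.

Subexpression sizes:
  R → 6
  π[g,v](R) → 6
  σ[v='s'](π[g,v](R)) → 1
  σ[v='s'](σ[v='s'](π[g,v](R))) → 1

== RESULT ==
g | v
2 | s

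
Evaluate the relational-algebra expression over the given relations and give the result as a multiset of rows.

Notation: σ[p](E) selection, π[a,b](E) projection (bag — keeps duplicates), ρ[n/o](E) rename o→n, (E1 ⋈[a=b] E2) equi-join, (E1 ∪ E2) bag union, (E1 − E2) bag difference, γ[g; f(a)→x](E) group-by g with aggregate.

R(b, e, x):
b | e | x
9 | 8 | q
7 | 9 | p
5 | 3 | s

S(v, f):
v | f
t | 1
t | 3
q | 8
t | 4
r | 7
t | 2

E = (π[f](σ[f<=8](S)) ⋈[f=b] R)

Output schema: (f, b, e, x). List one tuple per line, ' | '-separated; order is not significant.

Stepwise |·|:
  S → 6
  σ[f<=8](S) → 6
  π[f](σ[f<=8](S)) → 6
  R → 3
  (π[f](σ[f<=8](S)) ⋈[f=b] R) → 1

== RESULT ==
f | b | e | x
7 | 7 | 9 | p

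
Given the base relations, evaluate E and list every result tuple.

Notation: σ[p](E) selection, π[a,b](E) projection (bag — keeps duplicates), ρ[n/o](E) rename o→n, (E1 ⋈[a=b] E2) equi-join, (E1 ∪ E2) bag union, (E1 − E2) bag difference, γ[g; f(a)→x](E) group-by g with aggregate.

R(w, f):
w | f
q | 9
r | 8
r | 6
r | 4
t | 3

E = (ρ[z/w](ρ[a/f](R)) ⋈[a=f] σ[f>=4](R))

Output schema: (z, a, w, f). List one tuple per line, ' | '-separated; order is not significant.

Stepwise |·|:
  R → 5
  ρ[a/f](R) → 5
  ρ[z/w](ρ[a/f](R)) → 5
  R → 5
  σ[f>=4](R) → 4
  (ρ[z/w](ρ[a/f](R)) ⋈[a=f] σ[f>=4](R)) → 4

== RESULT ==
z | a | w | f
q | 9 | q | 9
r | 4 | r | 4
r | 6 | r | 6
r | 8 | r | 8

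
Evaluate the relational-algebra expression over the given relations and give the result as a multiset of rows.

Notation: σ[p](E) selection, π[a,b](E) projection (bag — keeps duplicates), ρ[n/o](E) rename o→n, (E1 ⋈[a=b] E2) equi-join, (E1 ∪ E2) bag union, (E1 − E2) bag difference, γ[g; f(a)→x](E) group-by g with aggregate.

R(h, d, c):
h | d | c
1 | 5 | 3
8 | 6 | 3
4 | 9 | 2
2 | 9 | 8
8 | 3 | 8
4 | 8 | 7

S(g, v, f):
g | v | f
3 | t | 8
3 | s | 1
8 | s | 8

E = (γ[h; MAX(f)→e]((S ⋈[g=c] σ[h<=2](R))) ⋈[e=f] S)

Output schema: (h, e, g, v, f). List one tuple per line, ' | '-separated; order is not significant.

Per-node cardinality:
  S → 3
  R → 6
  σ[h<=2](R) → 2
  (S ⋈[g=c] σ[h<=2](R)) → 3
  γ[h; MAX(f)→e]((S ⋈[g=c] σ[h<=2](R))) → 2
  S → 3
  (γ[h; MAX(f)→e]((S ⋈[g=c] σ[h<=2](R))) ⋈[e=f] S) → 4

== RESULT ==
h | e | g | v | f
1 | 8 | 3 | t | 8
1 | 8 | 8 | s | 8
2 | 8 | 3 | t | 8
2 | 8 | 8 | s | 8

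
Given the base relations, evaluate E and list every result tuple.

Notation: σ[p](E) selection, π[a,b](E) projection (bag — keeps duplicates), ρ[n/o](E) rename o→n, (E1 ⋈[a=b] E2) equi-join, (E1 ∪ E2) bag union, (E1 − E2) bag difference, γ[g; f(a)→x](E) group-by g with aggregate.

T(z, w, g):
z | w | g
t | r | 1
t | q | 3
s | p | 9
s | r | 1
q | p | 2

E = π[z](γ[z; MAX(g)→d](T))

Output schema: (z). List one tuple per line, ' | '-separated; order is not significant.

Subexpression sizes:
  T → 5
  γ[z; MAX(g)→d](T) → 3
  π[z](γ[z; MAX(g)→d](T)) → 3

== RESULT ==
z
q
s
t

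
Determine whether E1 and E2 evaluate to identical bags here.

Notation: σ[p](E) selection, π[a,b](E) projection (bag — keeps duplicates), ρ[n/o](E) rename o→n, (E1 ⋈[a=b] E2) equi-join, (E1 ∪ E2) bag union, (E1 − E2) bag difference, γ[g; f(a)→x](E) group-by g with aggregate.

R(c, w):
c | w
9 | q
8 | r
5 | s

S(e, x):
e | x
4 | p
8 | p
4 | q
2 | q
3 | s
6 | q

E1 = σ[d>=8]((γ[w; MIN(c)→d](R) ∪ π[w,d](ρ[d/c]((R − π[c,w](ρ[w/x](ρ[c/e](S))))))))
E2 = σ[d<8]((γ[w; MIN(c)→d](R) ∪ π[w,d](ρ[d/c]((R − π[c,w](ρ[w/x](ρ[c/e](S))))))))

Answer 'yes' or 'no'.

E1 row counts bottom-up:
  R → 3
  γ[w; MIN(c)→d](R) → 3
  R → 3
  S → 6
  ρ[c/e](S) → 6
  ρ[w/x](ρ[c/e](S)) → 6
  π[c,w](ρ[w/x](ρ[c/e](S))) → 6
  (R − π[c,w](ρ[w/x](ρ[c/e](S)))) → 3
  ρ[d/c]((R − π[c,w](ρ[w/x](ρ[c/e](S))))) → 3
  π[w,d](ρ[d/c]((R − π[c,w](ρ[w/x](ρ[c/e](S)))))) → 3
  (γ[w; MIN(c)→d](R) ∪ π[w,d](ρ[d/c]((R − π[c,w](ρ[w/x](ρ[c/e](S))))))) → 6
  σ[d>=8]((γ[w; MIN(c)→d](R) ∪ π[w,d](ρ[d/c]((R − π[c,w](ρ[w/x](ρ[c/e](S)))))))) → 4
E2 row counts bottom-up:
  R → 3
  γ[w; MIN(c)→d](R) → 3
  R → 3
  S → 6
  ρ[c/e](S) → 6
  ρ[w/x](ρ[c/e](S)) → 6
  π[c,w](ρ[w/x](ρ[c/e](S))) → 6
  (R − π[c,w](ρ[w/x](ρ[c/e](S)))) → 3
  ρ[d/c]((R − π[c,w](ρ[w/x](ρ[c/e](S))))) → 3
  π[w,d](ρ[d/c]((R − π[c,w](ρ[w/x](ρ[c/e](S)))))) → 3
  (γ[w; MIN(c)→d](R) ∪ π[w,d](ρ[d/c]((R − π[c,w](ρ[w/x](ρ[c/e](S))))))) → 6
  σ[d<8]((γ[w; MIN(c)→d](R) ∪ π[w,d](ρ[d/c]((R − π[c,w](ρ[w/x](ρ[c/e](S)))))))) → 2

E1 result:
w | d
q | 9
q | 9
r | 8
r | 8
E2 result:
w | d
s | 5
s | 5
Witness: ('s', 5) appears 0× in E1 but 2× in E2.

no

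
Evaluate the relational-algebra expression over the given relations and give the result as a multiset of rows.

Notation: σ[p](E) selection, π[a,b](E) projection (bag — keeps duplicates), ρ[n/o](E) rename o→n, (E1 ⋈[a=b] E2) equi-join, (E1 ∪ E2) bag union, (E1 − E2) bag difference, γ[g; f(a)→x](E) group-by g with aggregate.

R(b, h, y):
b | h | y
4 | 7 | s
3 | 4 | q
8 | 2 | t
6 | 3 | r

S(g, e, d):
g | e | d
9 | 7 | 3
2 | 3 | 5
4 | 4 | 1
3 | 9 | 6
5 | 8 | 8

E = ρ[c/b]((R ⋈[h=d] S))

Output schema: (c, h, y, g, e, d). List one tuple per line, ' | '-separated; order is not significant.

Subexpression sizes:
  R → 4
  S → 5
  (R ⋈[h=d] S) → 1
  ρ[c/b]((R ⋈[h=d] S)) → 1

== RESULT ==
c | h | y | g | e | d
6 | 3 | r | 9 | 7 | 3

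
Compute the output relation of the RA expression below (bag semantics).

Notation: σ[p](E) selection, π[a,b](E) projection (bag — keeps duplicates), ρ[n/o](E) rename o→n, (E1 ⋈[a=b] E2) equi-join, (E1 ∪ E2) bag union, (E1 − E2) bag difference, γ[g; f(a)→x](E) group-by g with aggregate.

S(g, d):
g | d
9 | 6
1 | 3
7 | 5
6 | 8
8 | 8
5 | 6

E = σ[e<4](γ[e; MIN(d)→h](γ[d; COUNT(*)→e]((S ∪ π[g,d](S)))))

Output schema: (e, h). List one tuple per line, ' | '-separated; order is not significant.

Per-node cardinality:
  S → 6
  S → 6
  π[g,d](S) → 6
  (S ∪ π[g,d](S)) → 12
  γ[d; COUNT(*)→e]((S ∪ π[g,d](S))) → 4
  γ[e; MIN(d)→h](γ[d; COUNT(*)→e]((S ∪ π[g,d](S)))) → 2
  σ[e<4](γ[e; MIN(d)→h](γ[d; COUNT(*)→e]((S ∪ π[g,d](S))))) → 1

== RESULT ==
e | h
2 | 3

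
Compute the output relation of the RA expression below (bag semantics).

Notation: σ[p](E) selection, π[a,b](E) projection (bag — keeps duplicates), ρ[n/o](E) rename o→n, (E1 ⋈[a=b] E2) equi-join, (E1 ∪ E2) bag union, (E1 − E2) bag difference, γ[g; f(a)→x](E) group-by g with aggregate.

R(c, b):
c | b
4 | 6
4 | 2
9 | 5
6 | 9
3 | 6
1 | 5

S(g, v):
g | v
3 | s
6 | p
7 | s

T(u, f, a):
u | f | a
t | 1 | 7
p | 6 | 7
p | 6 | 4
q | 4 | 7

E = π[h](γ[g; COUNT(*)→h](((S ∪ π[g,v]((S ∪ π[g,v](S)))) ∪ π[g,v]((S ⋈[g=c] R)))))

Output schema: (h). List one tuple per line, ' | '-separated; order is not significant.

Per-node cardinality:
  S → 3
  S → 3
  S → 3
  π[g,v](S) → 3
  (S ∪ π[g,v](S)) → 6
  π[g,v]((S ∪ π[g,v](S))) → 6
  (S ∪ π[g,v]((S ∪ π[g,v](S)))) → 9
  S → 3
  R → 6
  (S ⋈[g=c] R) → 2
  π[g,v]((S ⋈[g=c] R)) → 2
  ((S ∪ π[g,v]((S ∪ π[g,v](S)))) ∪ π[g,v]((S ⋈[g=c] R))) → 11
  γ[g; COUNT(*)→h](((S ∪ π[g,v]((S ∪ π[g,v](S)))) ∪ π[g,v]((S ⋈[g=c] R)))) → 3
  π[h](γ[g; COUNT(*)→h](((S ∪ π[g,v]((S ∪ π[g,v](S)))) ∪ π[g,v]((S ⋈[g=c] R))))) → 3

== RESULT ==
h
3
4
4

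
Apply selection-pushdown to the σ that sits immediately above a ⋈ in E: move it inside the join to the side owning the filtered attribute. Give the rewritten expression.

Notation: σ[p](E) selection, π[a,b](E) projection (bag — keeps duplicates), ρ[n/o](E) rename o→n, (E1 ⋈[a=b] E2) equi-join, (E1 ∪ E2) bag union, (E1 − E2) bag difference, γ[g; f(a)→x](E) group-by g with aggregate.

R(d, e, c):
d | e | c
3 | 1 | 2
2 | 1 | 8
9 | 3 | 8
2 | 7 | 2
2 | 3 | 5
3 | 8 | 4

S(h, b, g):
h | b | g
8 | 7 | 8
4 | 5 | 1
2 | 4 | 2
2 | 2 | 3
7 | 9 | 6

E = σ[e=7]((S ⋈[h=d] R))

σ filters on e, owned by the right side.
E' = (S ⋈[h=d] σ[e=7](R))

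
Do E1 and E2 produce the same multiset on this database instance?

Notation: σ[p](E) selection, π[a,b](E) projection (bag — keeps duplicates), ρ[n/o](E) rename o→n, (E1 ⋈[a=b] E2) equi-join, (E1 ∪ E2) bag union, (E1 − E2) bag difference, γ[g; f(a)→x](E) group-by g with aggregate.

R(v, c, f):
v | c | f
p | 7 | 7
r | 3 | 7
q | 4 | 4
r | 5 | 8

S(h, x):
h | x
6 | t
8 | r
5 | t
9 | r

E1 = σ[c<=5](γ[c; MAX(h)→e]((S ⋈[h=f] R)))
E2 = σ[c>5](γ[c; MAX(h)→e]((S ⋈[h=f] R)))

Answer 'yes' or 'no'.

E1 subexpression sizes:
  S → 4
  R → 4
  (S ⋈[h=f] R) → 1
  γ[c; MAX(h)→e]((S ⋈[h=f] R)) → 1
  σ[c<=5](γ[c; MAX(h)→e]((S ⋈[h=f] R))) → 1
E2 subexpression sizes:
  S → 4
  R → 4
  (S ⋈[h=f] R) → 1
  γ[c; MAX(h)→e]((S ⋈[h=f] R)) → 1
  σ[c>5](γ[c; MAX(h)→e]((S ⋈[h=f] R))) → 0

E1 result:
c | e
5 | 8
E2 result:
c | e
(0 rows)
Witness: (5, 8) appears 1× in E1 but 0× in E2.

no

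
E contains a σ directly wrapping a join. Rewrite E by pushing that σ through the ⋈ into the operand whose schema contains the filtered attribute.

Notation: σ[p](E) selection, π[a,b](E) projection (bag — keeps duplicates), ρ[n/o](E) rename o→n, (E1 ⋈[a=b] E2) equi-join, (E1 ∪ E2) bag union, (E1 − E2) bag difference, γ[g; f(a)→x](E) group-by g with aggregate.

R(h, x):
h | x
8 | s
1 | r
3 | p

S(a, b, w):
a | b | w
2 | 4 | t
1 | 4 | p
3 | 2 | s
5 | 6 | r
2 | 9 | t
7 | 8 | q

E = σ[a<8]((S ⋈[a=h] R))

σ filters on a, owned by the left side.
E' = (σ[a<8](S) ⋈[a=h] R)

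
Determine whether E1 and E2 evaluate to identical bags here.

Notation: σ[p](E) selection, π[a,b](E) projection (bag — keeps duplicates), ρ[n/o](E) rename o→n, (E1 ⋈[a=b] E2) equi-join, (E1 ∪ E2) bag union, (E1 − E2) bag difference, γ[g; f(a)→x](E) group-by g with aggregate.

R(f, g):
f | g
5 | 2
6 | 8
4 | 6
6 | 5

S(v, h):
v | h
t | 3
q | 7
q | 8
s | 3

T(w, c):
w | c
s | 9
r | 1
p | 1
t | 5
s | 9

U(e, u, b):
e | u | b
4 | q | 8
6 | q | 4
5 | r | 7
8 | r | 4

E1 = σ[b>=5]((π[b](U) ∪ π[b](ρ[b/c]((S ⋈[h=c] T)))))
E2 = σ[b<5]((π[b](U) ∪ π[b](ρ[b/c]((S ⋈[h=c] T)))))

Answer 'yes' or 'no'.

E1 subexpression sizes:
  U → 4
  π[b](U) → 4
  S → 4
  T → 5
  (S ⋈[h=c] T) → 0
  ρ[b/c]((S ⋈[h=c] T)) → 0
  π[b](ρ[b/c]((S ⋈[h=c] T))) → 0
  (π[b](U) ∪ π[b](ρ[b/c]((S ⋈[h=c] T)))) → 4
  σ[b>=5]((π[b](U) ∪ π[b](ρ[b/c]((S ⋈[h=c] T))))) → 2
E2 subexpression sizes:
  U → 4
  π[b](U) → 4
  S → 4
  T → 5
  (S ⋈[h=c] T) → 0
  ρ[b/c]((S ⋈[h=c] T)) → 0
  π[b](ρ[b/c]((S ⋈[h=c] T))) → 0
  (π[b](U) ∪ π[b](ρ[b/c]((S ⋈[h=c] T)))) → 4
  σ[b<5]((π[b](U) ∪ π[b](ρ[b/c]((S ⋈[h=c] T))))) → 2

E1 result:
b
7
8
E2 result:
b
4
4
Witness: (7,) appears 1× in E1 but 0× in E2.

no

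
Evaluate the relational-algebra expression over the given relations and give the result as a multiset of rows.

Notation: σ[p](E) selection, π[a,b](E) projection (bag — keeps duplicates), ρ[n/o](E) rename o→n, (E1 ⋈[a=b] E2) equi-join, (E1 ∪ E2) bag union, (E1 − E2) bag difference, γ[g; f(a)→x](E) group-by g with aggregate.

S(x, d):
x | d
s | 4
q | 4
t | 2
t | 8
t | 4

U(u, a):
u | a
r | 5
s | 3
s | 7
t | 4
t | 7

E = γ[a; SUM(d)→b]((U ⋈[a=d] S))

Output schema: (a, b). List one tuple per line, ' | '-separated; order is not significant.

Per-node cardinality:
  U → 5
  S → 5
  (U ⋈[a=d] S) → 3
  γ[a; SUM(d)→b]((U ⋈[a=d] S)) → 1

== RESULT ==
a | b
4 | 12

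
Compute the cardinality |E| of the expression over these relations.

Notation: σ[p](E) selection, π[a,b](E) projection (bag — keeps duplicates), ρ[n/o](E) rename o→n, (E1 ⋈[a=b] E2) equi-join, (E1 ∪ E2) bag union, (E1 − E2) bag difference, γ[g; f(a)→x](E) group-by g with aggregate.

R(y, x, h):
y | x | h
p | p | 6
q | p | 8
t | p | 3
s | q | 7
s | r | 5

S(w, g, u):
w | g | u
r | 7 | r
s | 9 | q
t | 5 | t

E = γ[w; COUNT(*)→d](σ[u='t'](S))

Subexpression sizes:
  S → 3
  σ[u='t'](S) → 1
  γ[w; COUNT(*)→d](σ[u='t'](S)) → 1

|E| = 1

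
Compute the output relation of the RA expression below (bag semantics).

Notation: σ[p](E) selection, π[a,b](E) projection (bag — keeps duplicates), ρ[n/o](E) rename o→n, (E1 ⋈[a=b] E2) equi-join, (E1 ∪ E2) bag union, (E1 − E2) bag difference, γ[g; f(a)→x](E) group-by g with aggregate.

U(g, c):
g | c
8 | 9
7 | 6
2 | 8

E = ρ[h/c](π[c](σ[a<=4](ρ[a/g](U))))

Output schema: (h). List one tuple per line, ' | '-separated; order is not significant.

Per-node cardinality:
  U → 3
  ρ[a/g](U) → 3
  σ[a<=4](ρ[a/g](U)) → 1
  π[c](σ[a<=4](ρ[a/g](U))) → 1
  ρ[h/c](π[c](σ[a<=4](ρ[a/g](U)))) → 1

== RESULT ==
h
8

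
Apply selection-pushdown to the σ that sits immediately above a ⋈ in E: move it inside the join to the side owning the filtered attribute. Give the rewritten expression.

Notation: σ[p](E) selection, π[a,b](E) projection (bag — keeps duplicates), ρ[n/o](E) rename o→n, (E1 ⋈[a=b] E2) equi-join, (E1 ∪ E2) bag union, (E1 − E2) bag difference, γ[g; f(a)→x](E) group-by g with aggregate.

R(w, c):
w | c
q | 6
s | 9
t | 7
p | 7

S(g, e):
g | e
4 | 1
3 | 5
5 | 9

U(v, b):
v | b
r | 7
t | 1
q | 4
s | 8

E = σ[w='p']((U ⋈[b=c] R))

σ filters on w, owned by the right side.
E' = (U ⋈[b=c] σ[w='p'](R))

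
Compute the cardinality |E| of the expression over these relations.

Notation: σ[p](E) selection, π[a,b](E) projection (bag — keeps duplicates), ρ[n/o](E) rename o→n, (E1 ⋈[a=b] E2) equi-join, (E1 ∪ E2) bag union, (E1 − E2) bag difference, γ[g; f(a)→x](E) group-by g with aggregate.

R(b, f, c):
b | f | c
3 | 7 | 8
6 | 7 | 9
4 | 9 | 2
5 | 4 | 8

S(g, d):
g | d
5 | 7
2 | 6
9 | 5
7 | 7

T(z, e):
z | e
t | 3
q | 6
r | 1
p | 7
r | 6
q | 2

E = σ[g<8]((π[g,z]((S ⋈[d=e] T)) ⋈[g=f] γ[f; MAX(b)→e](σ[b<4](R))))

Row counts bottom-up:
  S → 4
  T → 6
  (S ⋈[d=e] T) → 4
  π[g,z]((S ⋈[d=e] T)) → 4
  R → 4
  σ[b<4](R) → 1
  γ[f; MAX(b)→e](σ[b<4](R)) → 1
  (π[g,z]((S ⋈[d=e] T)) ⋈[g=f] γ[f; MAX(b)→e](σ[b<4](R))) → 1
  σ[g<8]((π[g,z]((S ⋈[d=e] T)) ⋈[g=f] γ[f; MAX(b)→e](σ[b<4](R)))) → 1

|E| = 1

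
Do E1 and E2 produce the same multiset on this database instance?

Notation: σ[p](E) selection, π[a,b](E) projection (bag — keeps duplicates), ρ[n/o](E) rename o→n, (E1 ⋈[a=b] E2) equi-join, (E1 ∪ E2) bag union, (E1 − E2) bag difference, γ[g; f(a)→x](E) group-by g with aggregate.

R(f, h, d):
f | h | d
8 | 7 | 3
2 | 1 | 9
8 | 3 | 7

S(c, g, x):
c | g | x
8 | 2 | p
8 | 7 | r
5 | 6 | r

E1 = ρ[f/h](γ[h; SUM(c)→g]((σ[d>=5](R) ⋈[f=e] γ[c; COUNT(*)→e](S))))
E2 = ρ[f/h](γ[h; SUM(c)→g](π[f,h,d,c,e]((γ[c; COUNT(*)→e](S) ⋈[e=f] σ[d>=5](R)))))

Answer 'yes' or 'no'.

E1 row counts bottom-up:
  R → 3
  σ[d>=5](R) → 2
  S → 3
  γ[c; COUNT(*)→e](S) → 2
  (σ[d>=5](R) ⋈[f=e] γ[c; COUNT(*)→e](S)) → 1
  γ[h; SUM(c)→g]((σ[d>=5](R) ⋈[f=e] γ[c; COUNT(*)→e](S))) → 1
  ρ[f/h](γ[h; SUM(c)→g]((σ[d>=5](R) ⋈[f=e] γ[c; COUNT(*)→e](S)))) → 1
E2 row counts bottom-up:
  S → 3
  γ[c; COUNT(*)→e](S) → 2
  R → 3
  σ[d>=5](R) → 2
  (γ[c; COUNT(*)→e](S) ⋈[e=f] σ[d>=5](R)) → 1
  π[f,h,d,c,e]((γ[c; COUNT(*)→e](S) ⋈[e=f] σ[d>=5](R))) → 1
  γ[h; SUM(c)→g](π[f,h,d,c,e]((γ[c; COUNT(*)→e](S) ⋈[e=f] σ[d>=5](R)))) → 1
  ρ[f/h](γ[h; SUM(c)→g](π[f,h,d,c,e]((γ[c; COUNT(*)→e](S) ⋈[e=f] σ[d>=5](R))))) → 1

E1 and E2 produce the same multiset:
f | g
1 | 8

yes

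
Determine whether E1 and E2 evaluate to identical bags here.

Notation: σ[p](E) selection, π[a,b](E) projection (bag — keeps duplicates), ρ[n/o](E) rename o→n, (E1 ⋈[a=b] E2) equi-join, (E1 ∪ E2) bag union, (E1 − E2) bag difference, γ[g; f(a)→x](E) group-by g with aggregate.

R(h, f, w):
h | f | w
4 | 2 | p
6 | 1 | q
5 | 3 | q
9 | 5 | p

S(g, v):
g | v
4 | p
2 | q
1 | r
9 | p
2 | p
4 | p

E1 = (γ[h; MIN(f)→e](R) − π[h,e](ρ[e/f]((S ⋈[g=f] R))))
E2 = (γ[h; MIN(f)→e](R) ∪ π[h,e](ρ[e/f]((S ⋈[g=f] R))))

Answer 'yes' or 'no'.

E1 row counts bottom-up:
  R → 4
  γ[h; MIN(f)→e](R) → 4
  S → 6
  R → 4
  (S ⋈[g=f] R) → 3
  ρ[e/f]((S ⋈[g=f] R)) → 3
  π[h,e](ρ[e/f]((S ⋈[g=f] R))) → 3
  (γ[h; MIN(f)→e](R) − π[h,e](ρ[e/f]((S ⋈[g=f] R)))) → 2
E2 row counts bottom-up:
  R → 4
  γ[h; MIN(f)→e](R) → 4
  S → 6
  R → 4
  (S ⋈[g=f] R) → 3
  ρ[e/f]((S ⋈[g=f] R)) → 3
  π[h,e](ρ[e/f]((S ⋈[g=f] R))) → 3
  (γ[h; MIN(f)→e](R) ∪ π[h,e](ρ[e/f]((S ⋈[g=f] R)))) → 7

E1 result:
h | e
5 | 3
9 | 5
E2 result:
h | e
4 | 2
4 | 2
4 | 2
5 | 3
6 | 1
6 | 1
9 | 5
Witness: (6, 1) appears 0× in E1 but 2× in E2.

no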